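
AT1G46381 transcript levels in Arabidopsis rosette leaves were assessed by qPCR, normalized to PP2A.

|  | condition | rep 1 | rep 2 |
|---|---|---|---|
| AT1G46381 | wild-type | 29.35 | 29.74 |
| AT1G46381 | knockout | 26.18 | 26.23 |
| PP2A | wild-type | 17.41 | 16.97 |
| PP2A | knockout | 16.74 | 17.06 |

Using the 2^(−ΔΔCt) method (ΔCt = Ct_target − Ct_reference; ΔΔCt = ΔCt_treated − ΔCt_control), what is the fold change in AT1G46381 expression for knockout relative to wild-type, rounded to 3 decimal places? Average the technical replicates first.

8.282

Mean Ct: AT1G46381 wild-type 29.545; AT1G46381 knockout 26.205; PP2A wild-type 17.190; PP2A knockout 16.900
ΔCt(wild-type) = 29.545 − 17.190 = 12.355
ΔCt(knockout) = 26.205 − 16.900 = 9.305
ΔΔCt = 9.305 − 12.355 = -3.050
Fold change = 2^(−(-3.050)) = 2^3.050 = 8.2821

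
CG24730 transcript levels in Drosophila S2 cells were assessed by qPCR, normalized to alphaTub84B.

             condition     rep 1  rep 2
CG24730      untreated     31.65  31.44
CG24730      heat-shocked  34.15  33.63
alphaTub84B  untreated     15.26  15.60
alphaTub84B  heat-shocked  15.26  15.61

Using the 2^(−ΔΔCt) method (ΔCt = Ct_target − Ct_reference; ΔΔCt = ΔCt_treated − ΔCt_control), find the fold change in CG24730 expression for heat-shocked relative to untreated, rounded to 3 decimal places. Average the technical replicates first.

0.198

Mean Ct: CG24730 untreated 31.545; CG24730 heat-shocked 33.890; alphaTub84B untreated 15.430; alphaTub84B heat-shocked 15.435
ΔCt(untreated) = 31.545 − 15.430 = 16.115
ΔCt(heat-shocked) = 33.890 − 15.435 = 18.455
ΔΔCt = 18.455 − 16.115 = 2.340
Fold change = 2^(−2.340) = 0.1975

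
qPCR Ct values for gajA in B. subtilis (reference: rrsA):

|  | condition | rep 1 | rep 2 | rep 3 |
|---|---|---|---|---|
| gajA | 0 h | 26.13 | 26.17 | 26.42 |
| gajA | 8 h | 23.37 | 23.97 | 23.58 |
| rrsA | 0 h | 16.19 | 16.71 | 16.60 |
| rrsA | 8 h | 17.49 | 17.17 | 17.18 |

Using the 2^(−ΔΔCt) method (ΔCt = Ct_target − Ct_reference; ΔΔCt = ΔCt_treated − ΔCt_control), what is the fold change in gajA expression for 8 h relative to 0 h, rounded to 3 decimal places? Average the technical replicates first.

Mean Ct: gajA 0 h 26.240; gajA 8 h 23.640; rrsA 0 h 16.500; rrsA 8 h 17.280
ΔCt(0 h) = 26.240 − 16.500 = 9.740
ΔCt(8 h) = 23.640 − 17.280 = 6.360
ΔΔCt = 6.360 − 9.740 = -3.380
Fold change = 2^(−(-3.380)) = 2^3.380 = 10.4107

10.411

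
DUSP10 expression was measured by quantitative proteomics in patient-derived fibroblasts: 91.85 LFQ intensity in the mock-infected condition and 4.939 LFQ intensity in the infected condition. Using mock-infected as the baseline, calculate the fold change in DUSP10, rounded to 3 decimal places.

0.054

Fold change = 4.939 / 91.85 = 0.0538
DUSP10 is downregulated.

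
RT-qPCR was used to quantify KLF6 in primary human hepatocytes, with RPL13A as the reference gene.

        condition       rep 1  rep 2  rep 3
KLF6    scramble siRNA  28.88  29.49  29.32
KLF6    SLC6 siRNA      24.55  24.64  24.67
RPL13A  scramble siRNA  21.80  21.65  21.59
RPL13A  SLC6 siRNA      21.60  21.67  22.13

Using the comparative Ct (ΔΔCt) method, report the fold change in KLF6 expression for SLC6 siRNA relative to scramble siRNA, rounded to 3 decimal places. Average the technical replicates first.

Mean Ct: KLF6 scramble siRNA 29.230; KLF6 SLC6 siRNA 24.620; RPL13A scramble siRNA 21.680; RPL13A SLC6 siRNA 21.800
ΔCt(scramble siRNA) = 29.230 − 21.680 = 7.550
ΔCt(SLC6 siRNA) = 24.620 − 21.800 = 2.820
ΔΔCt = 2.820 − 7.550 = -4.730
Fold change = 2^(−(-4.730)) = 2^4.730 = 26.5382

26.538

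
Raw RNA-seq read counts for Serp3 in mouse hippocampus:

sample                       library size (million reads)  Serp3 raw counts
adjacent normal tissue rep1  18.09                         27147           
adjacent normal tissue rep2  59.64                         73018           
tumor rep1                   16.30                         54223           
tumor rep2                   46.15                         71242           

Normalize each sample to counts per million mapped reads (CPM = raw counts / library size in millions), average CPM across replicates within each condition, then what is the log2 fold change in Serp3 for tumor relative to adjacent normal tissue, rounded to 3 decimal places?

CPM(adjacent normal tissue rep1) = 27147 / 18.09 = 1500.6633
CPM(adjacent normal tissue rep2) = 73018 / 59.64 = 1224.3125
CPM(tumor rep1) = 54223 / 16.30 = 3326.5644
CPM(tumor rep2) = 71242 / 46.15 = 1543.7053
mean CPM(adjacent normal tissue) = 1362.4879; mean CPM(tumor) = 2435.1349
Fold change = 2435.1349 / 1362.4879 = 1.78727
log2(1.78727) = 0.8378

0.838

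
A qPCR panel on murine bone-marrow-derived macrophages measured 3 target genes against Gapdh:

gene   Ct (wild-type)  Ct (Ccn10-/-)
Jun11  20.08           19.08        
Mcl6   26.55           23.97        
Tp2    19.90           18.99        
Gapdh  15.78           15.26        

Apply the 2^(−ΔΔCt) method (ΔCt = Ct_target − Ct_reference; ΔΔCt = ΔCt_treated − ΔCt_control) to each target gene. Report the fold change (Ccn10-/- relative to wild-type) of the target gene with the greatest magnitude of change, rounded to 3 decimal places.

4.170

Jun11: ΔΔCt = (19.08−15.26) − (20.08−15.78) = 3.82 − 4.30 = -0.48; fold change = 2^0.48 = 1.395
Mcl6: ΔΔCt = (23.97−15.26) − (26.55−15.78) = 8.71 − 10.77 = -2.06; fold change = 2^2.06 = 4.170
Tp2: ΔΔCt = (18.99−15.26) − (19.90−15.78) = 3.73 − 4.12 = -0.39; fold change = 2^0.39 = 1.310
Mcl6 has the largest |ΔΔCt| = 2.06.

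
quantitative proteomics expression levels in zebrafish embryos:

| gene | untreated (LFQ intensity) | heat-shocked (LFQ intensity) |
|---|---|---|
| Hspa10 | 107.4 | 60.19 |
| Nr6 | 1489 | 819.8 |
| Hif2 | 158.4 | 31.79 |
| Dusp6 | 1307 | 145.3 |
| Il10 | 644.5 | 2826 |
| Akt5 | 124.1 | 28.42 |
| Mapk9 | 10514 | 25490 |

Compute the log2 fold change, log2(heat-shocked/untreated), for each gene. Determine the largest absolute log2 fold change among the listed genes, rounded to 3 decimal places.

log2(60.19/107.4) = -0.835  (Hspa10)
log2(819.8/1489) = -0.861  (Nr6)
log2(31.79/158.4) = -2.317  (Hif2)
log2(145.3/1307) = -3.169  (Dusp6)
log2(2826/644.5) = 2.133  (Il10)
log2(28.42/124.1) = -2.127  (Akt5)
log2(25490/10514) = 1.278  (Mapk9)
The largest magnitude belongs to Dusp6.

3.169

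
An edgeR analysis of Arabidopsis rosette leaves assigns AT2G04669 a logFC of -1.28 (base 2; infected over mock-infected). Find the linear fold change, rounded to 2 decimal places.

Fold change = 2^(-1.28) = 0.412

0.41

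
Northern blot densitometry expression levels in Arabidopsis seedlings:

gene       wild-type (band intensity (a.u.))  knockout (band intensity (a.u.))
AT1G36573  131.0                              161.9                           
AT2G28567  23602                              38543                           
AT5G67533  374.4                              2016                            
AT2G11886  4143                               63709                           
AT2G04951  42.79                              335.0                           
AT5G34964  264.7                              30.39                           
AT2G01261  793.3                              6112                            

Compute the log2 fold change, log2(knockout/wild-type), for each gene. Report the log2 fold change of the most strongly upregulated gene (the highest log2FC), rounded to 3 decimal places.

3.943

log2(161.9/131.0) = 0.306  (AT1G36573)
log2(38543/23602) = 0.708  (AT2G28567)
log2(2016/374.4) = 2.429  (AT5G67533)
log2(63709/4143) = 3.943  (AT2G11886)
log2(335.0/42.79) = 2.969  (AT2G04951)
log2(30.39/264.7) = -3.123  (AT5G34964)
log2(6112/793.3) = 2.946  (AT2G01261)
AT2G11886 is most strongly upregulated.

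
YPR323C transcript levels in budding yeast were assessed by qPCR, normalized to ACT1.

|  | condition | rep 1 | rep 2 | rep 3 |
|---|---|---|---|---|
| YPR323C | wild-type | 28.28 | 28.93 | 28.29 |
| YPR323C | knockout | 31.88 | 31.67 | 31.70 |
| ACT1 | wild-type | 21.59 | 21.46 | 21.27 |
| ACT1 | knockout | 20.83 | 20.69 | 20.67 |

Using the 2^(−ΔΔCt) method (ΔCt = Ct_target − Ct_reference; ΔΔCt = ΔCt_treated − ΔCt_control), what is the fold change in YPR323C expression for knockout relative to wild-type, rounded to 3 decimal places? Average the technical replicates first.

0.064

Mean Ct: YPR323C wild-type 28.500; YPR323C knockout 31.750; ACT1 wild-type 21.440; ACT1 knockout 20.730
ΔCt(wild-type) = 28.500 − 21.440 = 7.060
ΔCt(knockout) = 31.750 − 20.730 = 11.020
ΔΔCt = 11.020 − 7.060 = 3.960
Fold change = 2^(−3.960) = 0.0643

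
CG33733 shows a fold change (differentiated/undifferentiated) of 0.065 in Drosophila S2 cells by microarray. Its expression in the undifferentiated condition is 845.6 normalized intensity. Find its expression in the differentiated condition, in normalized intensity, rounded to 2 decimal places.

54.96

differentiated expression = 845.6 × 0.065 = 54.96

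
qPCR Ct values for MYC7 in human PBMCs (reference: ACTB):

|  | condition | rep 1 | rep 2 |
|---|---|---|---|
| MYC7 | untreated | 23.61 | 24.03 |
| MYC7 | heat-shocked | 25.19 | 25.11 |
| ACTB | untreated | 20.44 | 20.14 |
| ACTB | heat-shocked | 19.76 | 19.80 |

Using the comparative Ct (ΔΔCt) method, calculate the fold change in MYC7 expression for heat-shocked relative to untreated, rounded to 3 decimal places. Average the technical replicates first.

0.279

Mean Ct: MYC7 untreated 23.820; MYC7 heat-shocked 25.150; ACTB untreated 20.290; ACTB heat-shocked 19.780
ΔCt(untreated) = 23.820 − 20.290 = 3.530
ΔCt(heat-shocked) = 25.150 − 19.780 = 5.370
ΔΔCt = 5.370 − 3.530 = 1.840
Fold change = 2^(−1.840) = 0.2793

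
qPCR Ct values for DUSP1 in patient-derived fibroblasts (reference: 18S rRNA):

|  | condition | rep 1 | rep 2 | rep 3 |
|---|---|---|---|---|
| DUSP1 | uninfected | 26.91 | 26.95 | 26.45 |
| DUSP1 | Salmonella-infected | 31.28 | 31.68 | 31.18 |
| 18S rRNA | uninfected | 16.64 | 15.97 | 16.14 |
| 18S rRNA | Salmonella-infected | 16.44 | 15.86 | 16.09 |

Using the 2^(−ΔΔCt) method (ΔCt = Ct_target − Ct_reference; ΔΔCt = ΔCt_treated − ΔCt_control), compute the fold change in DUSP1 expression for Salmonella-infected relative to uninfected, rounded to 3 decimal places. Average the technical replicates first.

Mean Ct: DUSP1 uninfected 26.770; DUSP1 Salmonella-infected 31.380; 18S rRNA uninfected 16.250; 18S rRNA Salmonella-infected 16.130
ΔCt(uninfected) = 26.770 − 16.250 = 10.520
ΔCt(Salmonella-infected) = 31.380 − 16.130 = 15.250
ΔΔCt = 15.250 − 10.520 = 4.730
Fold change = 2^(−4.730) = 0.0377

0.038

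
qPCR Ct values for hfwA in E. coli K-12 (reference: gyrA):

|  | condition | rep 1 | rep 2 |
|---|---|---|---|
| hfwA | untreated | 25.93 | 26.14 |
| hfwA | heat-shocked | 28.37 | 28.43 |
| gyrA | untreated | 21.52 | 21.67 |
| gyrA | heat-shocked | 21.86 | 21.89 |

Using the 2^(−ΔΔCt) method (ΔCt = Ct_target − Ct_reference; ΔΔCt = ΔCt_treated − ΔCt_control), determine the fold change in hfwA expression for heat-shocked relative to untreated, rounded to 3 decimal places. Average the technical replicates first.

Mean Ct: hfwA untreated 26.035; hfwA heat-shocked 28.400; gyrA untreated 21.595; gyrA heat-shocked 21.875
ΔCt(untreated) = 26.035 − 21.595 = 4.440
ΔCt(heat-shocked) = 28.400 − 21.875 = 6.525
ΔΔCt = 6.525 − 4.440 = 2.085
Fold change = 2^(−2.085) = 0.2357

0.236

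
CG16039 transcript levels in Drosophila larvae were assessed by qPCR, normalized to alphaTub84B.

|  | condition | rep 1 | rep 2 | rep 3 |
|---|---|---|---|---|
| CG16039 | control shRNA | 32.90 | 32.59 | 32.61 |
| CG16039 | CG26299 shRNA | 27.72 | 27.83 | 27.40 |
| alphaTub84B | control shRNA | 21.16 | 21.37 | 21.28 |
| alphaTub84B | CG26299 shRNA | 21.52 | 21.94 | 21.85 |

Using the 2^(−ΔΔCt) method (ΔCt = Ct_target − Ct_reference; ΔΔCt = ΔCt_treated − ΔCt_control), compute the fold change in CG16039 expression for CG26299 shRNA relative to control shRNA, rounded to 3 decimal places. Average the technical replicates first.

Mean Ct: CG16039 control shRNA 32.700; CG16039 CG26299 shRNA 27.650; alphaTub84B control shRNA 21.270; alphaTub84B CG26299 shRNA 21.770
ΔCt(control shRNA) = 32.700 − 21.270 = 11.430
ΔCt(CG26299 shRNA) = 27.650 − 21.770 = 5.880
ΔΔCt = 5.880 − 11.430 = -5.550
Fold change = 2^(−(-5.550)) = 2^5.550 = 46.8507

46.851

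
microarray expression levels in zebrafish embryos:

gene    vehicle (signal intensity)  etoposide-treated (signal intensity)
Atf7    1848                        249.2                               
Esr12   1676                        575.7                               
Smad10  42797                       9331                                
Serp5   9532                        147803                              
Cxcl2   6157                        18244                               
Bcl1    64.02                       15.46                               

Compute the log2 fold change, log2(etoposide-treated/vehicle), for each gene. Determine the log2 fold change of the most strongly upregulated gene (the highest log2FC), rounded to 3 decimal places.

log2(249.2/1848) = -2.891  (Atf7)
log2(575.7/1676) = -1.542  (Esr12)
log2(9331/42797) = -2.197  (Smad10)
log2(147803/9532) = 3.955  (Serp5)
log2(18244/6157) = 1.567  (Cxcl2)
log2(15.46/64.02) = -2.050  (Bcl1)
Serp5 is most strongly upregulated.

3.955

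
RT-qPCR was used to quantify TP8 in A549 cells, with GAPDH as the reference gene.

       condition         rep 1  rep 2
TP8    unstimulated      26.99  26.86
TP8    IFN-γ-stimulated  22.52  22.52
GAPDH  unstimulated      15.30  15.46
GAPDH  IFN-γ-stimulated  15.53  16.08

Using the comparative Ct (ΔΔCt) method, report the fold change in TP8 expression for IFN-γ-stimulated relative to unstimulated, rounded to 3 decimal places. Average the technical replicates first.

28.443

Mean Ct: TP8 unstimulated 26.925; TP8 IFN-γ-stimulated 22.520; GAPDH unstimulated 15.380; GAPDH IFN-γ-stimulated 15.805
ΔCt(unstimulated) = 26.925 − 15.380 = 11.545
ΔCt(IFN-γ-stimulated) = 22.520 − 15.805 = 6.715
ΔΔCt = 6.715 − 11.545 = -4.830
Fold change = 2^(−(-4.830)) = 2^4.830 = 28.4430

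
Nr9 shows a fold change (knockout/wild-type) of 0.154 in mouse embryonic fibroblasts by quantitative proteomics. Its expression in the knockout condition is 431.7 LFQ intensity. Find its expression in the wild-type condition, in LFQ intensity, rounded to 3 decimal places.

2803.247

wild-type expression = 431.7 / 0.154 = 2803.247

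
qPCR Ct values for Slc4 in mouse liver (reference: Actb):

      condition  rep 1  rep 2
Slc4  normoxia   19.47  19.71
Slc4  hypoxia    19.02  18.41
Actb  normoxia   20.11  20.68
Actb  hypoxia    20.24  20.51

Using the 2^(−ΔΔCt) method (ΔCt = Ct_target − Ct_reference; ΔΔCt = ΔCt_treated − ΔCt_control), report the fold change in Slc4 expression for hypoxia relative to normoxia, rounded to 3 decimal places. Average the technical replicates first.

Mean Ct: Slc4 normoxia 19.590; Slc4 hypoxia 18.715; Actb normoxia 20.395; Actb hypoxia 20.375
ΔCt(normoxia) = 19.590 − 20.395 = -0.805
ΔCt(hypoxia) = 18.715 − 20.375 = -1.660
ΔΔCt = -1.660 − (-0.805) = -0.855
Fold change = 2^(−(-0.855)) = 2^0.855 = 1.8088

1.809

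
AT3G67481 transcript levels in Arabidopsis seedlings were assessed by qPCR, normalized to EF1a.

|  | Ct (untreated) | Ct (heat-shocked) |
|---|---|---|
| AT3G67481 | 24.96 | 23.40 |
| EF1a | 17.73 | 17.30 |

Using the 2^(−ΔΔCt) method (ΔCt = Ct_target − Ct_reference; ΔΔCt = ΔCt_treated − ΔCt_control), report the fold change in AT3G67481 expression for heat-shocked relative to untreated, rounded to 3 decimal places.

ΔCt(untreated) = 24.960 − 17.730 = 7.230
ΔCt(heat-shocked) = 23.400 − 17.300 = 6.100
ΔΔCt = 6.100 − 7.230 = -1.130
Fold change = 2^(−(-1.130)) = 2^1.130 = 2.1886

2.189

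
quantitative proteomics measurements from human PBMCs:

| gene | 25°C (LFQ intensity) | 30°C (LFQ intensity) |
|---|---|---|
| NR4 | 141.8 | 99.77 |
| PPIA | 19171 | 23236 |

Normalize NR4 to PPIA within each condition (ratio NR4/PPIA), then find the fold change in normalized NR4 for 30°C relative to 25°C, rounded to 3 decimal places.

NR4/PPIA (25°C) = 141.8 / 19171 = 0.0073966
NR4/PPIA (30°C) = 99.77 / 23236 = 0.0042938
Fold change = 0.0042938 / 0.0073966 = 0.5805

0.581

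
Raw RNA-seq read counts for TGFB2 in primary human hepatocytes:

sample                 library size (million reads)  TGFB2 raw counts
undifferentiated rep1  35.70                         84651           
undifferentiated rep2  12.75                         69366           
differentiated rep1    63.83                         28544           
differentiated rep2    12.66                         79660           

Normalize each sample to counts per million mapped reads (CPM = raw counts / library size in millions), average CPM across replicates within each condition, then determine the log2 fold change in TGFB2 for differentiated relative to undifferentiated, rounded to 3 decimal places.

CPM(undifferentiated rep1) = 84651 / 35.70 = 2371.1765
CPM(undifferentiated rep2) = 69366 / 12.75 = 5440.4706
CPM(differentiated rep1) = 28544 / 63.83 = 447.1878
CPM(differentiated rep2) = 79660 / 12.66 = 6292.2591
mean CPM(undifferentiated) = 3905.8235; mean CPM(differentiated) = 3369.7235
Fold change = 3369.7235 / 3905.8235 = 0.86274
log2(0.86274) = -0.2130

-0.213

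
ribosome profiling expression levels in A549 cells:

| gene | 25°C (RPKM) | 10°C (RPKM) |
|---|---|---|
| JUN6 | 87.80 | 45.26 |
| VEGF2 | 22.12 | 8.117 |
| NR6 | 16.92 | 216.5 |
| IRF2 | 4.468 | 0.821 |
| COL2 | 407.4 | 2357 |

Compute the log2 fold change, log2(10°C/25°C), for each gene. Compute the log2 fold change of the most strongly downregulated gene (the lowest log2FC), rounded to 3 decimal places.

-2.444

log2(45.26/87.80) = -0.956  (JUN6)
log2(8.117/22.12) = -1.446  (VEGF2)
log2(216.5/16.92) = 3.678  (NR6)
log2(0.821/4.468) = -2.444  (IRF2)
log2(2357/407.4) = 2.532  (COL2)
IRF2 is most strongly downregulated.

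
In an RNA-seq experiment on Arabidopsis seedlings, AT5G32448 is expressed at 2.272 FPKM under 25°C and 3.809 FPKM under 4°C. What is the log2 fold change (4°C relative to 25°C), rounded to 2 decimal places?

0.75

Fold change = 3.809 / 2.272 = 1.6765
log2(1.6765) = 0.745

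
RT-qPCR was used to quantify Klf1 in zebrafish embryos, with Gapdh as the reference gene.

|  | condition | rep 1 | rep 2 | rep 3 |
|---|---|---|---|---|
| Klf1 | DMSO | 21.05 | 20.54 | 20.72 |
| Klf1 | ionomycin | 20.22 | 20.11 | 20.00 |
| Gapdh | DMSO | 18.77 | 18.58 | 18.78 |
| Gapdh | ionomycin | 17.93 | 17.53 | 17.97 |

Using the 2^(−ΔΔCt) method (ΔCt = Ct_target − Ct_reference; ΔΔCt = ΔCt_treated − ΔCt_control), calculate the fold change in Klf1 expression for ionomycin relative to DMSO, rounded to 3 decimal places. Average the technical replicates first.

Mean Ct: Klf1 DMSO 20.770; Klf1 ionomycin 20.110; Gapdh DMSO 18.710; Gapdh ionomycin 17.810
ΔCt(DMSO) = 20.770 − 18.710 = 2.060
ΔCt(ionomycin) = 20.110 − 17.810 = 2.300
ΔΔCt = 2.300 − 2.060 = 0.240
Fold change = 2^(−0.240) = 0.8467

0.847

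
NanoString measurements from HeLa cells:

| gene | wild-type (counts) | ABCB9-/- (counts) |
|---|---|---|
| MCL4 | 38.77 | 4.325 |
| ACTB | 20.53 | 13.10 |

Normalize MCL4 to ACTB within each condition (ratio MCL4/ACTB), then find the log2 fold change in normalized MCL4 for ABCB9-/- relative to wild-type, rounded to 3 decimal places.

-2.516

MCL4/ACTB (wild-type) = 38.77 / 20.53 = 1.8885
MCL4/ACTB (ABCB9-/-) = 4.325 / 13.10 = 0.33015
Fold change = 0.33015 / 1.8885 = 0.1748
log2(0.1748) = -2.5160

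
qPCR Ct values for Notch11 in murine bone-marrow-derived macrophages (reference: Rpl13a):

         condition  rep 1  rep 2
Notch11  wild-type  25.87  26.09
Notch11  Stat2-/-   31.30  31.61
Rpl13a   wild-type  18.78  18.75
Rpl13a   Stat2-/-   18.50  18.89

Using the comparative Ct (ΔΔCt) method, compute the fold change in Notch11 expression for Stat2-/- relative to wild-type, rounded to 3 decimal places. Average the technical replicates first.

Mean Ct: Notch11 wild-type 25.980; Notch11 Stat2-/- 31.455; Rpl13a wild-type 18.765; Rpl13a Stat2-/- 18.695
ΔCt(wild-type) = 25.980 − 18.765 = 7.215
ΔCt(Stat2-/-) = 31.455 − 18.695 = 12.760
ΔΔCt = 12.760 − 7.215 = 5.545
Fold change = 2^(−5.545) = 0.0214

0.021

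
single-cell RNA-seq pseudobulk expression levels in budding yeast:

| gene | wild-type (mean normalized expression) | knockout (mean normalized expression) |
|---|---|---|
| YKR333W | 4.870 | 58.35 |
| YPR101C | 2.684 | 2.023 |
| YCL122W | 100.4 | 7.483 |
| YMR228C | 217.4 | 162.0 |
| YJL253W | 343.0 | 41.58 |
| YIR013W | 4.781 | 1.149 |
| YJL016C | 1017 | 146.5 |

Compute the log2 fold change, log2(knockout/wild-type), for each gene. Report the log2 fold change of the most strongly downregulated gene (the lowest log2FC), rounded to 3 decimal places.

-3.746

log2(58.35/4.870) = 3.583  (YKR333W)
log2(2.023/2.684) = -0.408  (YPR101C)
log2(7.483/100.4) = -3.746  (YCL122W)
log2(162.0/217.4) = -0.424  (YMR228C)
log2(41.58/343.0) = -3.044  (YJL253W)
log2(1.149/4.781) = -2.057  (YIR013W)
log2(146.5/1017) = -2.795  (YJL016C)
YCL122W is most strongly downregulated.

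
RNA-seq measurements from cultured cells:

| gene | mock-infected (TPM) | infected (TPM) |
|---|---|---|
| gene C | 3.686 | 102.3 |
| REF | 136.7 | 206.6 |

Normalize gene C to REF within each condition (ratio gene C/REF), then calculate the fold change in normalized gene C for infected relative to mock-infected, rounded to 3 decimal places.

18.364

gene C/REF (mock-infected) = 3.686 / 136.7 = 0.026964
gene C/REF (infected) = 102.3 / 206.6 = 0.49516
Fold change = 0.49516 / 0.026964 = 18.3636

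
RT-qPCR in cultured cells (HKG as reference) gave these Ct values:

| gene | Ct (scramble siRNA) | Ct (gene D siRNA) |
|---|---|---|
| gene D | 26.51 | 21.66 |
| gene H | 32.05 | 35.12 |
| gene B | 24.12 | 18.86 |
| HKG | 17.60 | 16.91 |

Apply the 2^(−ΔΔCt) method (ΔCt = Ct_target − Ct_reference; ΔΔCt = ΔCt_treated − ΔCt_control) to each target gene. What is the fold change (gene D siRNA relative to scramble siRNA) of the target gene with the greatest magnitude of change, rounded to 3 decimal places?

23.752

gene D: ΔΔCt = (21.66−16.91) − (26.51−17.60) = 4.75 − 8.91 = -4.16; fold change = 2^4.16 = 17.877
gene H: ΔΔCt = (35.12−16.91) − (32.05−17.60) = 18.21 − 14.45 = 3.76; fold change = 2^-3.76 = 0.074
gene B: ΔΔCt = (18.86−16.91) − (24.12−17.60) = 1.95 − 6.52 = -4.57; fold change = 2^4.57 = 23.752
gene B has the largest |ΔΔCt| = 4.57.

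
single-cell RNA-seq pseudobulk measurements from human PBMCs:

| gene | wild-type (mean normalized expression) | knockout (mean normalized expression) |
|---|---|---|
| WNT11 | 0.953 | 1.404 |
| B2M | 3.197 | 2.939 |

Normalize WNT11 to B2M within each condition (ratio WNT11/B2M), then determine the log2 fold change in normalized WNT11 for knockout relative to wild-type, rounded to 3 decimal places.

0.680

WNT11/B2M (wild-type) = 0.953 / 3.197 = 0.29809
WNT11/B2M (knockout) = 1.404 / 2.939 = 0.47771
Fold change = 0.47771 / 0.29809 = 1.6026
log2(1.6026) = 0.6804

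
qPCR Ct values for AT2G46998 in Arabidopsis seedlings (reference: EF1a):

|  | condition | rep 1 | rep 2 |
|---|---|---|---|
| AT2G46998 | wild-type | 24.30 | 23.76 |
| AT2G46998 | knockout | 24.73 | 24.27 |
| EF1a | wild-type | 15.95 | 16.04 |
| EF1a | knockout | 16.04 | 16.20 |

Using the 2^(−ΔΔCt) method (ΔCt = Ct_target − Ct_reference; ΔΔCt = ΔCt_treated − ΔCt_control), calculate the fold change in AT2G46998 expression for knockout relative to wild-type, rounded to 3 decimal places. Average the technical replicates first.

Mean Ct: AT2G46998 wild-type 24.030; AT2G46998 knockout 24.500; EF1a wild-type 15.995; EF1a knockout 16.120
ΔCt(wild-type) = 24.030 − 15.995 = 8.035
ΔCt(knockout) = 24.500 − 16.120 = 8.380
ΔΔCt = 8.380 − 8.035 = 0.345
Fold change = 2^(−0.345) = 0.7873

0.787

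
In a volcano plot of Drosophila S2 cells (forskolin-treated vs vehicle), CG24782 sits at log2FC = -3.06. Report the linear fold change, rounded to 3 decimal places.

Fold change = 2^(-3.06) = 0.1199
That is, CG24782 drops to 12.0% of the vehicle level.

0.120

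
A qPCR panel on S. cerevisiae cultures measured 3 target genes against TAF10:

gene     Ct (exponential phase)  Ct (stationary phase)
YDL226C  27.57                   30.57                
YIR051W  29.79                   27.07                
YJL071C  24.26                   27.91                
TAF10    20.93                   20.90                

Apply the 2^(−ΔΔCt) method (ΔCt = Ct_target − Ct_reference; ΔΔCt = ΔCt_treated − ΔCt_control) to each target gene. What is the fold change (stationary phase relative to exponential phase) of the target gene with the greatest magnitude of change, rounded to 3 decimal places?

YDL226C: ΔΔCt = (30.57−20.90) − (27.57−20.93) = 9.67 − 6.64 = 3.03; fold change = 2^-3.03 = 0.122
YIR051W: ΔΔCt = (27.07−20.90) − (29.79−20.93) = 6.17 − 8.86 = -2.69; fold change = 2^2.69 = 6.453
YJL071C: ΔΔCt = (27.91−20.90) − (24.26−20.93) = 7.01 − 3.33 = 3.68; fold change = 2^-3.68 = 0.078
YJL071C has the largest |ΔΔCt| = 3.68.

0.078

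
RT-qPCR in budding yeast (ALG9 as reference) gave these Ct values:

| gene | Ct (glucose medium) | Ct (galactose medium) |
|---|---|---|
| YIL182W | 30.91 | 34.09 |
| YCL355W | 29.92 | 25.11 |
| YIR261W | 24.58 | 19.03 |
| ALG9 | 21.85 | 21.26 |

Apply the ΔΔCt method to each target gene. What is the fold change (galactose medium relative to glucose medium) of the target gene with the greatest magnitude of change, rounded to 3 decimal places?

31.125

YIL182W: ΔΔCt = (34.09−21.26) − (30.91−21.85) = 12.83 − 9.06 = 3.77; fold change = 2^-3.77 = 0.073
YCL355W: ΔΔCt = (25.11−21.26) − (29.92−21.85) = 3.85 − 8.07 = -4.22; fold change = 2^4.22 = 18.636
YIR261W: ΔΔCt = (19.03−21.26) − (24.58−21.85) = -2.23 − 2.73 = -4.96; fold change = 2^4.96 = 31.125
YIR261W has the largest |ΔΔCt| = 4.96.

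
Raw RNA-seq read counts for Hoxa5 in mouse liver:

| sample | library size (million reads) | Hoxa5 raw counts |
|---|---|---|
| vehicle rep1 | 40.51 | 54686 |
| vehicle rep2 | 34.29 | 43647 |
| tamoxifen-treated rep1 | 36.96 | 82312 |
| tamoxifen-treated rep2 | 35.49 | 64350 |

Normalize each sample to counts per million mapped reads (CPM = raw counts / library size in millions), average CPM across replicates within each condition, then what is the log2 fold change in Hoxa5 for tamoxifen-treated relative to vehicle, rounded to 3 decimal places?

0.623

CPM(vehicle rep1) = 54686 / 40.51 = 1349.9383
CPM(vehicle rep2) = 43647 / 34.29 = 1272.8784
CPM(tamoxifen-treated rep1) = 82312 / 36.96 = 2227.0563
CPM(tamoxifen-treated rep2) = 64350 / 35.49 = 1813.1868
mean CPM(vehicle) = 1311.4083; mean CPM(tamoxifen-treated) = 2020.1215
Fold change = 2020.1215 / 1311.4083 = 1.54042
log2(1.54042) = 0.6233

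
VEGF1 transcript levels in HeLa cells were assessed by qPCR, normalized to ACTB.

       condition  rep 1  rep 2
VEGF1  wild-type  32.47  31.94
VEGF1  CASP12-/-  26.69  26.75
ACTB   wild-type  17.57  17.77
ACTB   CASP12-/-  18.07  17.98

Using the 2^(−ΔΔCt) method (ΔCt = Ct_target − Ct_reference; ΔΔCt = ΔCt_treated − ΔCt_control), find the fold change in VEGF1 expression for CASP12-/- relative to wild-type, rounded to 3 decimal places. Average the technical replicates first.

57.282

Mean Ct: VEGF1 wild-type 32.205; VEGF1 CASP12-/- 26.720; ACTB wild-type 17.670; ACTB CASP12-/- 18.025
ΔCt(wild-type) = 32.205 − 17.670 = 14.535
ΔCt(CASP12-/-) = 26.720 − 18.025 = 8.695
ΔΔCt = 8.695 − 14.535 = -5.840
Fold change = 2^(−(-5.840)) = 2^5.840 = 57.2816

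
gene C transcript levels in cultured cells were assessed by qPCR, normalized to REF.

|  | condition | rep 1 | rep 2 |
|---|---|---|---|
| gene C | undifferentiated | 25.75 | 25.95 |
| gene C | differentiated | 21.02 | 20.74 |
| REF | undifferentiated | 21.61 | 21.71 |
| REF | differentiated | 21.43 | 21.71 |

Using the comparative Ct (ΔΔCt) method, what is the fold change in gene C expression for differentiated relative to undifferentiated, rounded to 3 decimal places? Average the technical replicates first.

29.446

Mean Ct: gene C undifferentiated 25.850; gene C differentiated 20.880; REF undifferentiated 21.660; REF differentiated 21.570
ΔCt(undifferentiated) = 25.850 − 21.660 = 4.190
ΔCt(differentiated) = 20.880 − 21.570 = -0.690
ΔΔCt = -0.690 − 4.190 = -4.880
Fold change = 2^(−(-4.880)) = 2^4.880 = 29.4460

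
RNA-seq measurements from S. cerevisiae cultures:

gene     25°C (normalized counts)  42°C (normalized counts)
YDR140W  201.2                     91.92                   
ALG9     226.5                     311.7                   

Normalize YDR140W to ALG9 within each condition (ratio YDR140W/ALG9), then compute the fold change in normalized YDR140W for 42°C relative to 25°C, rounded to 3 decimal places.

0.332

YDR140W/ALG9 (25°C) = 201.2 / 226.5 = 0.8883
YDR140W/ALG9 (42°C) = 91.92 / 311.7 = 0.2949
Fold change = 0.2949 / 0.8883 = 0.3320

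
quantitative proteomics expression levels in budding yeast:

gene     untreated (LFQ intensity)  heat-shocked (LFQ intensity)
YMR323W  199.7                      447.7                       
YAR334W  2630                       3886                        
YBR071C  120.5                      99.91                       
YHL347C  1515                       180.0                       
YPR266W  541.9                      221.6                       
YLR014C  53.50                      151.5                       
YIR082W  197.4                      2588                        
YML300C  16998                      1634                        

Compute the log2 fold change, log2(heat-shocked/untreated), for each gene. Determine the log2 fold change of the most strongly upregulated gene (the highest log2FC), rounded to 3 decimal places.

3.713

log2(447.7/199.7) = 1.165  (YMR323W)
log2(3886/2630) = 0.563  (YAR334W)
log2(99.91/120.5) = -0.270  (YBR071C)
log2(180.0/1515) = -3.073  (YHL347C)
log2(221.6/541.9) = -1.290  (YPR266W)
log2(151.5/53.50) = 1.502  (YLR014C)
log2(2588/197.4) = 3.713  (YIR082W)
log2(1634/16998) = -3.379  (YML300C)
YIR082W is most strongly upregulated.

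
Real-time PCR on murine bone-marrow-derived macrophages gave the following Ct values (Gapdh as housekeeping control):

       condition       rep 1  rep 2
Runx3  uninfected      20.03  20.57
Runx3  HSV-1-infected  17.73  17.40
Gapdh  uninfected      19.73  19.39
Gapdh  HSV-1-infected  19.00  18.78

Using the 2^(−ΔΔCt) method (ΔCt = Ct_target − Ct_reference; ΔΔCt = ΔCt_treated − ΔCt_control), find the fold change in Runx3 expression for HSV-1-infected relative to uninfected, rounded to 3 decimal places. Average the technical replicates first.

Mean Ct: Runx3 uninfected 20.300; Runx3 HSV-1-infected 17.565; Gapdh uninfected 19.560; Gapdh HSV-1-infected 18.890
ΔCt(uninfected) = 20.300 − 19.560 = 0.740
ΔCt(HSV-1-infected) = 17.565 − 18.890 = -1.325
ΔΔCt = -1.325 − 0.740 = -2.065
Fold change = 2^(−(-2.065)) = 2^2.065 = 4.1843

4.184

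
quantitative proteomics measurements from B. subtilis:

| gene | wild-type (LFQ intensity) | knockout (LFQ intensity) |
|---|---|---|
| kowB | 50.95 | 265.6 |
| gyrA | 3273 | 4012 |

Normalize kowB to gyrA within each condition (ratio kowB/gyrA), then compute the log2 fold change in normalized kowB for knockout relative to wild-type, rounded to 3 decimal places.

kowB/gyrA (wild-type) = 50.95 / 3273 = 0.015567
kowB/gyrA (knockout) = 265.6 / 4012 = 0.066201
Fold change = 0.066201 / 0.015567 = 4.2527
log2(4.2527) = 2.0884

2.088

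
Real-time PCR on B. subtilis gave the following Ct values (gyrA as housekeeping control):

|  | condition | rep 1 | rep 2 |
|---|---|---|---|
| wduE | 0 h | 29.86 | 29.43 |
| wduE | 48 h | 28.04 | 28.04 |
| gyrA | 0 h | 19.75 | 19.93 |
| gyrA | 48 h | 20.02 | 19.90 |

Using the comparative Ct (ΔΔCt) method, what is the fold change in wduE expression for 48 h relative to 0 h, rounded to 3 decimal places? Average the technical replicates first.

Mean Ct: wduE 0 h 29.645; wduE 48 h 28.040; gyrA 0 h 19.840; gyrA 48 h 19.960
ΔCt(0 h) = 29.645 − 19.840 = 9.805
ΔCt(48 h) = 28.040 − 19.960 = 8.080
ΔΔCt = 8.080 − 9.805 = -1.725
Fold change = 2^(−(-1.725)) = 2^1.725 = 3.3058

3.306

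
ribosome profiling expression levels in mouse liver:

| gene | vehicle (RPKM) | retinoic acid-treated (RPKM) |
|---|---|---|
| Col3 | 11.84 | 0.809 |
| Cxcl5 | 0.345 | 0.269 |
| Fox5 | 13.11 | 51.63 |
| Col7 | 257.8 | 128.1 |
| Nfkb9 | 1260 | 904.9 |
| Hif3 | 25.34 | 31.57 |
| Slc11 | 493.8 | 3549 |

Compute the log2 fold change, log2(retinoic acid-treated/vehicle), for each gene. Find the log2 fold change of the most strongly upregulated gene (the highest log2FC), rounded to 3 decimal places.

2.845

log2(0.809/11.84) = -3.871  (Col3)
log2(0.269/0.345) = -0.359  (Cxcl5)
log2(51.63/13.11) = 1.978  (Fox5)
log2(128.1/257.8) = -1.009  (Col7)
log2(904.9/1260) = -0.478  (Nfkb9)
log2(31.57/25.34) = 0.317  (Hif3)
log2(3549/493.8) = 2.845  (Slc11)
Slc11 is most strongly upregulated.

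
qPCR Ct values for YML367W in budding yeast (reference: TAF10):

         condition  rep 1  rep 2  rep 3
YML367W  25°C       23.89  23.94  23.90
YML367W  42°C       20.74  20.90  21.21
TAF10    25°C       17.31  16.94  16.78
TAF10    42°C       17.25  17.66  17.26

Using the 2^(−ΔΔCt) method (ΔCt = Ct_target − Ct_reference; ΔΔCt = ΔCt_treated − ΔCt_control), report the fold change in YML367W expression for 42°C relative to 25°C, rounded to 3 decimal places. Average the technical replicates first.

10.126

Mean Ct: YML367W 25°C 23.910; YML367W 42°C 20.950; TAF10 25°C 17.010; TAF10 42°C 17.390
ΔCt(25°C) = 23.910 − 17.010 = 6.900
ΔCt(42°C) = 20.950 − 17.390 = 3.560
ΔΔCt = 3.560 − 6.900 = -3.340
Fold change = 2^(−(-3.340)) = 2^3.340 = 10.1261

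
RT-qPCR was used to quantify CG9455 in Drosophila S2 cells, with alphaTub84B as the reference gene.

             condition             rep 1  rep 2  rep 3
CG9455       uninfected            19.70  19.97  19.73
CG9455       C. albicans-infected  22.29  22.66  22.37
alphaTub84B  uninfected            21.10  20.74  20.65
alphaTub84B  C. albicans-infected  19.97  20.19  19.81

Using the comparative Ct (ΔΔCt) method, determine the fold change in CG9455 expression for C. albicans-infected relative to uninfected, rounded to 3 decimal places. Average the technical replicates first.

Mean Ct: CG9455 uninfected 19.800; CG9455 C. albicans-infected 22.440; alphaTub84B uninfected 20.830; alphaTub84B C. albicans-infected 19.990
ΔCt(uninfected) = 19.800 − 20.830 = -1.030
ΔCt(C. albicans-infected) = 22.440 − 19.990 = 2.450
ΔΔCt = 2.450 − (-1.030) = 3.480
Fold change = 2^(−3.480) = 0.0896

0.090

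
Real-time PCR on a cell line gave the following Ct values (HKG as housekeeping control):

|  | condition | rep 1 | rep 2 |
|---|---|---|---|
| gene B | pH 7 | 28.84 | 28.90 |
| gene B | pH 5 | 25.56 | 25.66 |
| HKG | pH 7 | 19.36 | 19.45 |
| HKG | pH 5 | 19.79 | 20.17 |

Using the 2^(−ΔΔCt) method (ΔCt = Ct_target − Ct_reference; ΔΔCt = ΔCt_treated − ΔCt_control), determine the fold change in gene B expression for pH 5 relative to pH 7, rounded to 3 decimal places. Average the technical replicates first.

Mean Ct: gene B pH 7 28.870; gene B pH 5 25.610; HKG pH 7 19.405; HKG pH 5 19.980
ΔCt(pH 7) = 28.870 − 19.405 = 9.465
ΔCt(pH 5) = 25.610 − 19.980 = 5.630
ΔΔCt = 5.630 − 9.465 = -3.835
Fold change = 2^(−(-3.835)) = 2^3.835 = 14.2709

14.271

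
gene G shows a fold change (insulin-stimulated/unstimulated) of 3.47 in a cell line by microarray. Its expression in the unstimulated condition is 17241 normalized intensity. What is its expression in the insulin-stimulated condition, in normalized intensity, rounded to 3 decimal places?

insulin-stimulated expression = 17241 × 3.47 = 59826.270

59826.270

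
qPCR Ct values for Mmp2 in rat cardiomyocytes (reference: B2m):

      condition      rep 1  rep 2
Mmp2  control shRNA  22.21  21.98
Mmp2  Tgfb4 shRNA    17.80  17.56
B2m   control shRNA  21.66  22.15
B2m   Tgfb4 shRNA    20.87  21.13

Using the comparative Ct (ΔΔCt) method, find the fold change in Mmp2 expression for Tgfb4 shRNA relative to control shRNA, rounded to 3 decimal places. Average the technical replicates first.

11.392

Mean Ct: Mmp2 control shRNA 22.095; Mmp2 Tgfb4 shRNA 17.680; B2m control shRNA 21.905; B2m Tgfb4 shRNA 21.000
ΔCt(control shRNA) = 22.095 − 21.905 = 0.190
ΔCt(Tgfb4 shRNA) = 17.680 − 21.000 = -3.320
ΔΔCt = -3.320 − 0.190 = -3.510
Fold change = 2^(−(-3.510)) = 2^3.510 = 11.3924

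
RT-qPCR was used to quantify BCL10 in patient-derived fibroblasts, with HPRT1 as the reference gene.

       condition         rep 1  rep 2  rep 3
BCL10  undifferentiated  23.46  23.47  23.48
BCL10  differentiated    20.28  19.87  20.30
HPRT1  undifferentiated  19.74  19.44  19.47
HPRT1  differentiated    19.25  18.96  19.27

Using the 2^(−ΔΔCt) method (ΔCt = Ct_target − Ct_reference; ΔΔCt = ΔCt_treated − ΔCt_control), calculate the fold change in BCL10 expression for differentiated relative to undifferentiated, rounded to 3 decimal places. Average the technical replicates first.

Mean Ct: BCL10 undifferentiated 23.470; BCL10 differentiated 20.150; HPRT1 undifferentiated 19.550; HPRT1 differentiated 19.160
ΔCt(undifferentiated) = 23.470 − 19.550 = 3.920
ΔCt(differentiated) = 20.150 − 19.160 = 0.990
ΔΔCt = 0.990 − 3.920 = -2.930
Fold change = 2^(−(-2.930)) = 2^2.930 = 7.6211

7.621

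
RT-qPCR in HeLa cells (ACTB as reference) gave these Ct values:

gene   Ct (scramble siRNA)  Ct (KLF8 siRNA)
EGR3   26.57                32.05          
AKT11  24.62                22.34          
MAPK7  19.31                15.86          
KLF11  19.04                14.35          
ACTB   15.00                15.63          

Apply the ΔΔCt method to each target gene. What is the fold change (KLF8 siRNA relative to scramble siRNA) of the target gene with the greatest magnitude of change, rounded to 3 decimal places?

39.947

EGR3: ΔΔCt = (32.05−15.63) − (26.57−15.00) = 16.42 − 11.57 = 4.85; fold change = 2^-4.85 = 0.035
AKT11: ΔΔCt = (22.34−15.63) − (24.62−15.00) = 6.71 − 9.62 = -2.91; fold change = 2^2.91 = 7.516
MAPK7: ΔΔCt = (15.86−15.63) − (19.31−15.00) = 0.23 − 4.31 = -4.08; fold change = 2^4.08 = 16.912
KLF11: ΔΔCt = (14.35−15.63) − (19.04−15.00) = -1.28 − 4.04 = -5.32; fold change = 2^5.32 = 39.947
KLF11 has the largest |ΔΔCt| = 5.32.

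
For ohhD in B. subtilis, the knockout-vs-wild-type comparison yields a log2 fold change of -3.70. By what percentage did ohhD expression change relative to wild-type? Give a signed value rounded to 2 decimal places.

Fold change = 2^(-3.70) = 0.0769
Percent change = (FC − 1) × 100% = (0.0769 − 1) × 100 = -92.31%

-92.31%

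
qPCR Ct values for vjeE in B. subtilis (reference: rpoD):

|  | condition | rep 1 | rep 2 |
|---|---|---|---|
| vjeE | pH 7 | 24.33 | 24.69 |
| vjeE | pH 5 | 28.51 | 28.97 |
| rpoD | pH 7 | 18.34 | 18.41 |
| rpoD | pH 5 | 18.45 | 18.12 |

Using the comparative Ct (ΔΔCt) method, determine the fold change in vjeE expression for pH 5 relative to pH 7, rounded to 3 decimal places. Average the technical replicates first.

Mean Ct: vjeE pH 7 24.510; vjeE pH 5 28.740; rpoD pH 7 18.375; rpoD pH 5 18.285
ΔCt(pH 7) = 24.510 − 18.375 = 6.135
ΔCt(pH 5) = 28.740 − 18.285 = 10.455
ΔΔCt = 10.455 − 6.135 = 4.320
Fold change = 2^(−4.320) = 0.0501

0.050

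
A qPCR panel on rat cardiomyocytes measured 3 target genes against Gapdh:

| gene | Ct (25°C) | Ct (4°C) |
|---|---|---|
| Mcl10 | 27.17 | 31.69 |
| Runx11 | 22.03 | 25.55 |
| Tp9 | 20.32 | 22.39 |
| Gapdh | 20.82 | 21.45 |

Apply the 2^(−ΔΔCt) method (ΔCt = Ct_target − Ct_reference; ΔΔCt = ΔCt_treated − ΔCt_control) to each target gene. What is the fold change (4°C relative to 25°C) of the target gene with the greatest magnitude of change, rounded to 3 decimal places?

Mcl10: ΔΔCt = (31.69−21.45) − (27.17−20.82) = 10.24 − 6.35 = 3.89; fold change = 2^-3.89 = 0.067
Runx11: ΔΔCt = (25.55−21.45) − (22.03−20.82) = 4.10 − 1.21 = 2.89; fold change = 2^-2.89 = 0.135
Tp9: ΔΔCt = (22.39−21.45) − (20.32−20.82) = 0.94 − (-0.50) = 1.44; fold change = 2^-1.44 = 0.369
Mcl10 has the largest |ΔΔCt| = 3.89.

0.067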